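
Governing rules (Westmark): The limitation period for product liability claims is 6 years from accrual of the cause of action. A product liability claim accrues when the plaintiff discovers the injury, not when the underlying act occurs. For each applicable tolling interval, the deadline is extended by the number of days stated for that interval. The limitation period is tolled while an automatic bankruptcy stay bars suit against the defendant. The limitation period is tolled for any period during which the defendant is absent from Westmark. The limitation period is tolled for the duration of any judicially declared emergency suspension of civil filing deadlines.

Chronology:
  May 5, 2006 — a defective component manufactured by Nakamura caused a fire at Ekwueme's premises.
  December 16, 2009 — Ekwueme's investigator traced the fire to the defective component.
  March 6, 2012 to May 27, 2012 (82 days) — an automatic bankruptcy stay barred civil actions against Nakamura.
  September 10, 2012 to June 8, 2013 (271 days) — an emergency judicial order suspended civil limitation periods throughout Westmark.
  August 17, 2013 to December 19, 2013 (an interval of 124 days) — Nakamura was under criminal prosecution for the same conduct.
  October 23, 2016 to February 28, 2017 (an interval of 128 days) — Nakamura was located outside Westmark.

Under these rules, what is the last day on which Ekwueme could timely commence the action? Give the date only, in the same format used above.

The claim did not accrue until Ekwueme discovered the injury on December 16, 2009; the May 5, 2006 act date does not start the clock under the stated rule.
6 years from December 16, 2009 is December 16, 2015.
Because the automatic bankruptcy stay ran from March 6, 2012 to May 27, 2012, the deadline is extended by 82 days to March 7, 2016.
Because the emergency suspension of filing deadlines ran from September 10, 2012 to June 8, 2013, the deadline is extended by 271 days to December 3, 2016.
The defendant's absence from the jurisdiction from October 23, 2016 to February 28, 2017 tolled the period for 128 days, extending the deadline to April 10, 2017.
No stated provision tolls the period for a criminal prosecution, so the interval from August 17, 2013 to December 19, 2013 has no effect on the deadline.

April 10, 2017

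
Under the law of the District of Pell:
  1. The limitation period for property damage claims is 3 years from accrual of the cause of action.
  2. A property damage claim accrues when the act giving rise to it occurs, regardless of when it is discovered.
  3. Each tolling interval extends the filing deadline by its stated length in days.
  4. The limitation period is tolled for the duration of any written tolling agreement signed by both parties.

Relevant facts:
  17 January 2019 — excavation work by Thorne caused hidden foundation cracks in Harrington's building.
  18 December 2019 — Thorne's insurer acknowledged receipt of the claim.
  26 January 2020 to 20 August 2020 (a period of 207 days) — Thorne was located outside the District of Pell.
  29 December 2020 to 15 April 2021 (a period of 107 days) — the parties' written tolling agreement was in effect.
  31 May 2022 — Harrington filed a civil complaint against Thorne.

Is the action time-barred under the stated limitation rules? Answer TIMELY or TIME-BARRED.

TIME-BARRED

The cause of action accrued on 17 January 2019, the date of the act.
The untolled deadline — 3 years after 17 January 2019 — is 17 January 2022.
The written tolling agreement from 29 December 2020 to 15 April 2021 tolled the period for 107 days, extending the deadline to 4 May 2022.
No stated provision tolls the period for the defendant's absence, so the interval from 26 January 2020 to 20 August 2020 has no effect on the deadline.
None of the other events listed affects the running of the period under the stated rules.
Harrington filed on 31 May 2022, after the 4 May 2022 deadline, so the action is time-barred.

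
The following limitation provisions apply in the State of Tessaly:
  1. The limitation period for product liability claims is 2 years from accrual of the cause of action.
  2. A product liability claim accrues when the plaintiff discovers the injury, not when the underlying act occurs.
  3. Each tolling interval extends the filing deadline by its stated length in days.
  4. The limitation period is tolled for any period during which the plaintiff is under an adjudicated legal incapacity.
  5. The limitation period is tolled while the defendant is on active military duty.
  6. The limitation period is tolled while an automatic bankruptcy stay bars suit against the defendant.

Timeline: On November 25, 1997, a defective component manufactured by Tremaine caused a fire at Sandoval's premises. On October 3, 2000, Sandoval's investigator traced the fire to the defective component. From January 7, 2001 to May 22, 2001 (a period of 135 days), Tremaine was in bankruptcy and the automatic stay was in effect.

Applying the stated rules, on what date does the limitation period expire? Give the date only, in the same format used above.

Accrual is tied to discovery, so the period began on October 3, 2000 rather than on November 25, 1997 when the act occurred.
2 years from October 3, 2000 is October 3, 2002.
The period was tolled for 135 days by the automatic bankruptcy stay (January 7, 2001 to May 22, 2001), pushing the deadline to February 15, 2003.

February 15, 2003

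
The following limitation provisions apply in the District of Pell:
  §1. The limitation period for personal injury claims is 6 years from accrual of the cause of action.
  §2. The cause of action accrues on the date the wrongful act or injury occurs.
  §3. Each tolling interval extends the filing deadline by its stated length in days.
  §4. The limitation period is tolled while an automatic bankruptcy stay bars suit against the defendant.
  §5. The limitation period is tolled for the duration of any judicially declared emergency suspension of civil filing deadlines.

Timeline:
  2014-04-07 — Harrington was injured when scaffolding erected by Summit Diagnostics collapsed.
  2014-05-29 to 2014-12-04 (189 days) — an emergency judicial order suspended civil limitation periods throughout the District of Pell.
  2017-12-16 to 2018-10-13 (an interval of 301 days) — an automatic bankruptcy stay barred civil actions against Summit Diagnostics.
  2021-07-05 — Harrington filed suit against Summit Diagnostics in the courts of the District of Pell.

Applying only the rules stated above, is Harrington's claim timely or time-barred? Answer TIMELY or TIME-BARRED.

The cause of action accrued on 2014-04-07, the date of the act.
6 years from 2014-04-07 is 2020-04-07.
The period was tolled for 189 days by the emergency suspension of filing deadlines (2014-05-29 to 2014-12-04), pushing the deadline to 2020-10-13.
Because the automatic bankruptcy stay ran from 2017-12-16 to 2018-10-13, the deadline is extended by 301 days to 2021-08-10.
The 2021-07-05 filing precedes the 2021-08-10 deadline; the claim is timely.

TIMELY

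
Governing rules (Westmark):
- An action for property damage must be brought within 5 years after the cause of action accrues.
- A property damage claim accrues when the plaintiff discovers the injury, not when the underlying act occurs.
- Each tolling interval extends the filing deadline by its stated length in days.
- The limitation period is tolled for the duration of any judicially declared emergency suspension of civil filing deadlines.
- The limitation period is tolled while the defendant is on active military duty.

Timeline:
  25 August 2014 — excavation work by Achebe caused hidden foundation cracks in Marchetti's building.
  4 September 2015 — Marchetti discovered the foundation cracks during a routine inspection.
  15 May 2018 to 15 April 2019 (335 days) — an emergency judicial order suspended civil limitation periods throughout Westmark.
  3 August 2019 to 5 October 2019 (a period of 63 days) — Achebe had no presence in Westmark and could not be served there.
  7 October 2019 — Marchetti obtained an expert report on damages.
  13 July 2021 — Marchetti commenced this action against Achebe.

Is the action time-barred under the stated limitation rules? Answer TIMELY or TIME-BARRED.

TIMELY

The claim did not accrue until Marchetti discovered the injury on 4 September 2015; the 25 August 2014 act date does not start the clock under the stated rule.
Adding the 5 years base period to 4 September 2015 gives a deadline of 4 September 2020, before any tolling.
Because the emergency suspension of filing deadlines ran from 15 May 2018 to 15 April 2019, the deadline is extended by 335 days to 5 August 2021.
No stated provision tolls the period for the defendant's absence, so the interval from 3 August 2019 to 5 October 2019 has no effect on the deadline.
The other events in the timeline have no effect on the limitation period under the stated rules.
The 13 July 2021 filing precedes the 5 August 2021 deadline; the claim is timely.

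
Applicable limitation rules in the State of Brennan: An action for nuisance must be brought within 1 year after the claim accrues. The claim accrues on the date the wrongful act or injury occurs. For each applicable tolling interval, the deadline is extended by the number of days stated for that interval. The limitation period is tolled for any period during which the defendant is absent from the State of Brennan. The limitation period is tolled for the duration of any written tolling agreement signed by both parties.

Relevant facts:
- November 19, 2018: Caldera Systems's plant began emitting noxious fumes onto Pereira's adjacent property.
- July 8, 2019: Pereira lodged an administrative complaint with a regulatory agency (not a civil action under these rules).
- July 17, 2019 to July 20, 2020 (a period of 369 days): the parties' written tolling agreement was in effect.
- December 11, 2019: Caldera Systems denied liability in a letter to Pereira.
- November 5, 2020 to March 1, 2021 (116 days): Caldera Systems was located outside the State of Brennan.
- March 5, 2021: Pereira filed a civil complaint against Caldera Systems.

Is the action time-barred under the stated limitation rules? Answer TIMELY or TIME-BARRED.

The claim accrued on November 19, 2018, when the wrongful act occurred.
Adding the 1 year base period to November 19, 2018 gives a deadline of November 19, 2019, before any tolling.
The period was tolled for 369 days by the written tolling agreement (July 17, 2019 to July 20, 2020), pushing the deadline to November 22, 2020.
The period was tolled for 116 days by the defendant's absence from the jurisdiction (November 5, 2020 to March 1, 2021), pushing the deadline to March 18, 2021.
None of the other events listed affects the running of the period under the stated rules.
The March 5, 2021 filing precedes the March 18, 2021 deadline; the claim is timely.

TIMELY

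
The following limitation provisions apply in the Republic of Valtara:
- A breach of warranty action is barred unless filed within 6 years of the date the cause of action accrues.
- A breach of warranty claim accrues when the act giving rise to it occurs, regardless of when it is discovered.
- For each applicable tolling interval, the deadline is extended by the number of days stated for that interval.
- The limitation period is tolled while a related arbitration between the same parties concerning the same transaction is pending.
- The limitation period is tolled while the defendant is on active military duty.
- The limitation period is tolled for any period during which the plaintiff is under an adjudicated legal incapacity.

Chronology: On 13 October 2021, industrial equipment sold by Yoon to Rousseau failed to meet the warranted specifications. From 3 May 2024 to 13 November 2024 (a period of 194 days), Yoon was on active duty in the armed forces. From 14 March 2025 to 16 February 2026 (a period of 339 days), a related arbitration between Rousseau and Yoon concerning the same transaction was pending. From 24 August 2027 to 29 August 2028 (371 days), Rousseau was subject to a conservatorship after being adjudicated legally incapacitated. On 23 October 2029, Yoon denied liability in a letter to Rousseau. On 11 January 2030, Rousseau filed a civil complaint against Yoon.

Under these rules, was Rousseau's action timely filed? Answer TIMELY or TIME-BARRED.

The claim accrued on 13 October 2021, when the wrongful act occurred.
6 years from 13 October 2021 is 13 October 2027.
The defendant's active military service from 3 May 2024 to 13 November 2024 tolled the period for 194 days, extending the deadline to 24 April 2028.
The pending related arbitration from 14 March 2025 to 16 February 2026 tolled the period for 339 days, extending the deadline to 29 March 2029.
The period was tolled for 371 days by the plaintiff's legal incapacity (24 August 2027 to 29 August 2028), pushing the deadline to 4 April 2030.
Nothing else in the chronology tolls or restarts the period.
Rousseau filed on 11 January 2030, before the 4 April 2030 deadline, so the action is timely.

TIMELY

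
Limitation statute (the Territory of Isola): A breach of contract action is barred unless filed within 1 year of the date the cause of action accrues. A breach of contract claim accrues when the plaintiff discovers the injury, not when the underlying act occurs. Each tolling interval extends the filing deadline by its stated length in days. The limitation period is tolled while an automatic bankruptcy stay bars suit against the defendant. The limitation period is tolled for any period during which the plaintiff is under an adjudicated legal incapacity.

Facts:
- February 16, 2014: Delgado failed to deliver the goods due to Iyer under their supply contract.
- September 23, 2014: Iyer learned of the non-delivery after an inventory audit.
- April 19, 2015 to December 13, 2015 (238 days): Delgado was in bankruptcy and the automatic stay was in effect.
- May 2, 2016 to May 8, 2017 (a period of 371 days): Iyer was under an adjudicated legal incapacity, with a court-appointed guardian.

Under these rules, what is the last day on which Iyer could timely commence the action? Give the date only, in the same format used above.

Under the discovery rule, the claim accrued on September 23, 2014, when Iyer discovered the injury — not on the February 16, 2014 date of the underlying act.
Adding the 1 year base period to September 23, 2014 gives a deadline of September 23, 2015, before any tolling.
The automatic bankruptcy stay from April 19, 2015 to December 13, 2015 tolled the period for 238 days, extending the deadline to May 18, 2016.
The plaintiff's legal incapacity from May 2, 2016 to May 8, 2017 tolled the period for 371 days, extending the deadline to May 24, 2017.

May 24, 2017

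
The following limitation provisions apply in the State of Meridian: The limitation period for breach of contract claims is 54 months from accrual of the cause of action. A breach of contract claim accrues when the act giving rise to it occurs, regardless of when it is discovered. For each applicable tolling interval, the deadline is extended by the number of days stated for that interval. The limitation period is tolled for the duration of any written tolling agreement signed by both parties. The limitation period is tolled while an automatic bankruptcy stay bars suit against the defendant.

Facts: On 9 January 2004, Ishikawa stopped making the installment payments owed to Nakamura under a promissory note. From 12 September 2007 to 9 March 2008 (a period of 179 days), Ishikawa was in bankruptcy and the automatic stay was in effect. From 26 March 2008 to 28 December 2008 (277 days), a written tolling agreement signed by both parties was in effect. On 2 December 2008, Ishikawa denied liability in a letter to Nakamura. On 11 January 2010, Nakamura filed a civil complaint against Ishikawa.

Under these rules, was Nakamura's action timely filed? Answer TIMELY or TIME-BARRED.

TIME-BARRED

The claim accrued on 9 January 2004, when the wrongful act occurred.
The untolled deadline — 54 months after 9 January 2004 — is 9 July 2008.
The period was tolled for 179 days by the automatic bankruptcy stay (12 September 2007 to 9 March 2008), pushing the deadline to 4 January 2009.
The period was tolled for 277 days by the written tolling agreement (26 March 2008 to 28 December 2008), pushing the deadline to 8 October 2009.
The other events in the timeline have no effect on the limitation period under the stated rules.
Nakamura filed on 11 January 2010, after the 8 October 2009 deadline, so the action is time-barred.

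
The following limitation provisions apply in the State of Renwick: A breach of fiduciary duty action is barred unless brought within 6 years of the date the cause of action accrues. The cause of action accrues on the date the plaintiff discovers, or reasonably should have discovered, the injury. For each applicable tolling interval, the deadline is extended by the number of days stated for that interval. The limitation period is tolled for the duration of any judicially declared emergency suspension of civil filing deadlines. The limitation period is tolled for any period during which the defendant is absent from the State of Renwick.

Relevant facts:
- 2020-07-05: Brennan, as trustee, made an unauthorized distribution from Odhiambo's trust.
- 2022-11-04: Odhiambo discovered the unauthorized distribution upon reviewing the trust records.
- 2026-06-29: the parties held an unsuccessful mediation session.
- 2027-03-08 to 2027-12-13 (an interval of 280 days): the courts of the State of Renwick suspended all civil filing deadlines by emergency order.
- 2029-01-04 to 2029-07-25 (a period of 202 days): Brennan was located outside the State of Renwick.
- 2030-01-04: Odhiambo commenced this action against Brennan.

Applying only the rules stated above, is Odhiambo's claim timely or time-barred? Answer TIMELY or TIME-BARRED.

Under the discovery rule, the claim accrued on 2022-11-04, when Odhiambo discovered the injury — not on the 2020-07-05 date of the underlying act.
6 years from 2022-11-04 is 2028-11-04.
The period was tolled for 280 days by the emergency suspension of filing deadlines (2027-03-08 to 2027-12-13), pushing the deadline to 2029-08-11.
The defendant's absence from the jurisdiction from 2029-01-04 to 2029-07-25 tolled the period for 202 days, extending the deadline to 2030-03-01.
Nothing else in the chronology tolls or restarts the period.
Odhiambo filed on 2030-01-04, before the 2030-03-01 deadline, so the action is timely.

TIMELY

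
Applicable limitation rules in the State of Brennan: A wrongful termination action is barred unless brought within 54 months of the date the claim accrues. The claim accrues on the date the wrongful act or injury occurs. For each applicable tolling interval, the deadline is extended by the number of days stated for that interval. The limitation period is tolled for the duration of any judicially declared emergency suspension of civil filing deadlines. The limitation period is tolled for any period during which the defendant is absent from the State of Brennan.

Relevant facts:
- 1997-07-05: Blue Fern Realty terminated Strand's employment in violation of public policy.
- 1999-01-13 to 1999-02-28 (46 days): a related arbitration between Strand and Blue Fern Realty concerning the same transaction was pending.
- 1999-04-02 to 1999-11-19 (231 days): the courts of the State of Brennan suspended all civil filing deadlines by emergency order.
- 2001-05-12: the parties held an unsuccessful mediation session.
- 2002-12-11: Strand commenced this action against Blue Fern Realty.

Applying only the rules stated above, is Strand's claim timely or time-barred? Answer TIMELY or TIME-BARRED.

The claim accrued on 1997-07-05, the date of the act.
Adding the 54 months base period to 1997-07-05 gives a deadline of 2002-01-05, before any tolling.
The period was tolled for 231 days by the emergency suspension of filing deadlines (1999-04-02 to 1999-11-19), pushing the deadline to 2002-08-24.
The pending related arbitration from 1999-01-13 to 1999-02-28 does not toll the period, because no stated rule makes a pending arbitration a tolling event.
Nothing else in the chronology tolls or restarts the period.
The 2002-12-11 filing falls after the 2002-08-24 deadline; the claim is time-barred.

TIME-BARRED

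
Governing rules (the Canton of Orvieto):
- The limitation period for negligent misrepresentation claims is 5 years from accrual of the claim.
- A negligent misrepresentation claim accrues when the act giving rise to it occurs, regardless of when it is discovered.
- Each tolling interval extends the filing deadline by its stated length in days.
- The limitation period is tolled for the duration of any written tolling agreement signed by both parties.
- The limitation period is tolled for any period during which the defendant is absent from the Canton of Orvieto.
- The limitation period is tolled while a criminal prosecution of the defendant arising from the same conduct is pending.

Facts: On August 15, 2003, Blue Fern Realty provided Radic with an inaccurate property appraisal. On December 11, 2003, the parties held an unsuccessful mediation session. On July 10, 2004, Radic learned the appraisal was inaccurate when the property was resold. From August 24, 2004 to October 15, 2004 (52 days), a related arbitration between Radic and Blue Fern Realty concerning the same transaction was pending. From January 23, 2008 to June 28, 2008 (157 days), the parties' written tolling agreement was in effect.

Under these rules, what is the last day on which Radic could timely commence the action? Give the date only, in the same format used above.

January 19, 2009

The claim accrued on August 15, 2003, when the wrongful act occurred; under the stated occurrence rule the July 10, 2004 discovery does not delay accrual.
5 years from August 15, 2003 is August 15, 2008.
The period was tolled for 157 days by the written tolling agreement (January 23, 2008 to June 28, 2008), pushing the deadline to January 19, 2009.
Although a pending arbitration ran from August 24, 2004 to October 15, 2004, the stated rules do not make that a tolling event, so it is disregarded.
Nothing else in the chronology tolls or restarts the period.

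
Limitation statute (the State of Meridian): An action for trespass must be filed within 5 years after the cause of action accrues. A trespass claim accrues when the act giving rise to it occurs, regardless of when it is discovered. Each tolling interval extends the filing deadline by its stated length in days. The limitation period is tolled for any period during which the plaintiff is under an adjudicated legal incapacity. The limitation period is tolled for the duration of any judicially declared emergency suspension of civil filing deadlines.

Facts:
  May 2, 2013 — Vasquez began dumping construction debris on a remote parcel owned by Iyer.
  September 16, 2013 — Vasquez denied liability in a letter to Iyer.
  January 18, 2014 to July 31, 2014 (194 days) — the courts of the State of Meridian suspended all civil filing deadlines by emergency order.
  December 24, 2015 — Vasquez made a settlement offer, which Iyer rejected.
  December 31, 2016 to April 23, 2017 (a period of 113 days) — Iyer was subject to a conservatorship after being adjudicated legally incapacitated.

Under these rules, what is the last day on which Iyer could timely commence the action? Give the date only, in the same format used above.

The cause of action accrued on May 2, 2013, the date of the act.
Adding the 5 years base period to May 2, 2013 gives a deadline of May 2, 2018, before any tolling.
The period was tolled for 194 days by the emergency suspension of filing deadlines (January 18, 2014 to July 31, 2014), pushing the deadline to November 12, 2018.
The plaintiff's legal incapacity from December 31, 2016 to April 23, 2017 tolled the period for 113 days, extending the deadline to March 5, 2019.
None of the other events listed affects the running of the period under the stated rules.

March 5, 2019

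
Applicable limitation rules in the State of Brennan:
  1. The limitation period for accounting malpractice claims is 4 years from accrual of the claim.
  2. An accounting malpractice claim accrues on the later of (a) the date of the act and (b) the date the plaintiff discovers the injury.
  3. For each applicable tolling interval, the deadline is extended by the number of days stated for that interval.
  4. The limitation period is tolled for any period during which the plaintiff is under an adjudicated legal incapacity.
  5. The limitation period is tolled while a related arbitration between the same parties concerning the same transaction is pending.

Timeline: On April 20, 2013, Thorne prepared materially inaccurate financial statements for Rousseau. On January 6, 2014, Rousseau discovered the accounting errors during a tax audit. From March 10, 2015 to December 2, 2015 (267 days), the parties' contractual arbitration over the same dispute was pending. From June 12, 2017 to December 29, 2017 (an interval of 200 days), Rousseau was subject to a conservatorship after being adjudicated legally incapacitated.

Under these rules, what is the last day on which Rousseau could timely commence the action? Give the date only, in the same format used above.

April 18, 2019

The claim accrued on January 6, 2014 — the later of the April 20, 2013 act and the January 6, 2014 discovery.
Adding the 4 years base period to January 6, 2014 gives a deadline of January 6, 2018, before any tolling.
The pending related arbitration from March 10, 2015 to December 2, 2015 tolled the period for 267 days, extending the deadline to September 30, 2018.
The plaintiff's legal incapacity from June 12, 2017 to December 29, 2017 tolled the period for 200 days, extending the deadline to April 18, 2019.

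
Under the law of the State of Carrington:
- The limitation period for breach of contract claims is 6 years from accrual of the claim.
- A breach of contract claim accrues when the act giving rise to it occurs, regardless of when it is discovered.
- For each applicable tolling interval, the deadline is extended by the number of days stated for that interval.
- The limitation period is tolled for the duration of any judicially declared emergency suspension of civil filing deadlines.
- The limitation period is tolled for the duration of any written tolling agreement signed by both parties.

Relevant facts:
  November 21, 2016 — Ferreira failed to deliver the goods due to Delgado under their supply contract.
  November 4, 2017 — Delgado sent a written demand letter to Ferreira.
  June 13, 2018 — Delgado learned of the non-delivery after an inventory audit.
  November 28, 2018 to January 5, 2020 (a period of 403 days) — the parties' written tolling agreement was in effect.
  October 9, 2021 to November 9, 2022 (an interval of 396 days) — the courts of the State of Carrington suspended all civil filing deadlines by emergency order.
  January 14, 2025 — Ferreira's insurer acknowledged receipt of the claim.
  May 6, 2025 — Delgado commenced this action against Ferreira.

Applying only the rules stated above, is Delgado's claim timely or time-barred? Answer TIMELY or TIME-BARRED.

The claim accrued on November 21, 2016, when the wrongful act occurred; under the stated occurrence rule the June 13, 2018 discovery does not delay accrual.
6 years from November 21, 2016 is November 21, 2022.
The period was tolled for 403 days by the written tolling agreement (November 28, 2018 to January 5, 2020), pushing the deadline to December 29, 2023.
The emergency suspension of filing deadlines from October 9, 2021 to November 9, 2022 tolled the period for 396 days, extending the deadline to January 28, 2025.
Nothing else in the chronology tolls or restarts the period.
Delgado filed on May 6, 2025, after the January 28, 2025 deadline, so the action is time-barred.

TIME-BARRED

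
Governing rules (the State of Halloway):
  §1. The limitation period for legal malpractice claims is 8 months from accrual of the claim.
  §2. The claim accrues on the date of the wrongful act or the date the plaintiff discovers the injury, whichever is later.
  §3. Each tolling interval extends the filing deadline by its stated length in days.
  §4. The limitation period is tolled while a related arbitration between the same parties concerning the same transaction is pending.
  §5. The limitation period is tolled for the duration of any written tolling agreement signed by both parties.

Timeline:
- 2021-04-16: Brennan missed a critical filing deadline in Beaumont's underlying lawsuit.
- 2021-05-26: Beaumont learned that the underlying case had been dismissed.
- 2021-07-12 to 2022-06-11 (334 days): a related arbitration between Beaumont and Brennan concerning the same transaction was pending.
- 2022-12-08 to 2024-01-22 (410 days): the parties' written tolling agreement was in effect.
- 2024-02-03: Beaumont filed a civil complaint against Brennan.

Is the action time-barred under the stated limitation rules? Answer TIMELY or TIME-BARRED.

TIMELY

The claim accrued on 2021-05-26 — the later of the 2021-04-16 act and the 2021-05-26 discovery.
Adding the 8 months base period to 2021-05-26 gives a deadline of 2022-01-26, before any tolling.
The pending related arbitration from 2021-07-12 to 2022-06-11 tolled the period for 334 days, extending the deadline to 2022-12-26.
The written tolling agreement from 2022-12-08 to 2024-01-22 tolled the period for 410 days, extending the deadline to 2024-02-09.
Beaumont filed on 2024-02-03, before the 2024-02-09 deadline, so the action is timely.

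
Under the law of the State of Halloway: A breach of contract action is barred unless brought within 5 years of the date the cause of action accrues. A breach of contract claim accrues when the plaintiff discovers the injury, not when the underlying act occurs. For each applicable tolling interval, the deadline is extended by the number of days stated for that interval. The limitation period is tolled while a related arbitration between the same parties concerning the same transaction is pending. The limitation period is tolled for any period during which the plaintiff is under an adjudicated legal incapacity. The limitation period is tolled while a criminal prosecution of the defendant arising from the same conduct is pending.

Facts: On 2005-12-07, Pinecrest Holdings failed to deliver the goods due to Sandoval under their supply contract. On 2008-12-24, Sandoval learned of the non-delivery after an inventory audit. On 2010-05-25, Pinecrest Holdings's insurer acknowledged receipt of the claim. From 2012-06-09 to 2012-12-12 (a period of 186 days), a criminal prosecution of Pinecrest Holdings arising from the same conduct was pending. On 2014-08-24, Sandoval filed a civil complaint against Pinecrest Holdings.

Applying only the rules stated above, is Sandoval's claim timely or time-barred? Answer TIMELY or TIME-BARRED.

The claim did not accrue until Sandoval discovered the injury on 2008-12-24; the 2005-12-07 act date does not start the clock under the stated rule.
The untolled deadline — 5 years after 2008-12-24 — is 2013-12-24.
The period was tolled for 186 days by the pending criminal prosecution (2012-06-09 to 2012-12-12), pushing the deadline to 2014-06-28.
The other events in the timeline have no effect on the limitation period under the stated rules.
Filing on 2014-08-24 missed the 2014-06-28 deadline — the action is time-barred.

TIME-BARRED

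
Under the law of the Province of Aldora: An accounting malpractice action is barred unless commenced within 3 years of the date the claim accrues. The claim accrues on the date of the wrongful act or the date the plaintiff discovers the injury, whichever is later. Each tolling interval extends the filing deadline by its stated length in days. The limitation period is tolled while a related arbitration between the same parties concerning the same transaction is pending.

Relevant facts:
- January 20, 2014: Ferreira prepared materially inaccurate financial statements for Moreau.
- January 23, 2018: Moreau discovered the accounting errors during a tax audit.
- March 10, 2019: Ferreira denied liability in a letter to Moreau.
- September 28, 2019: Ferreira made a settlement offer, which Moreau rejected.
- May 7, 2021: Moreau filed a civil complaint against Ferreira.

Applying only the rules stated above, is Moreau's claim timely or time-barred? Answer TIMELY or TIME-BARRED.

The claim accrued on January 23, 2018 — the later of the January 20, 2014 act and the January 23, 2018 discovery.
The untolled deadline — 3 years after January 23, 2018 — is January 23, 2021.
The other events in the timeline have no effect on the limitation period under the stated rules.
Moreau filed on May 7, 2021, after the January 23, 2021 deadline, so the action is time-barred.

TIME-BARRED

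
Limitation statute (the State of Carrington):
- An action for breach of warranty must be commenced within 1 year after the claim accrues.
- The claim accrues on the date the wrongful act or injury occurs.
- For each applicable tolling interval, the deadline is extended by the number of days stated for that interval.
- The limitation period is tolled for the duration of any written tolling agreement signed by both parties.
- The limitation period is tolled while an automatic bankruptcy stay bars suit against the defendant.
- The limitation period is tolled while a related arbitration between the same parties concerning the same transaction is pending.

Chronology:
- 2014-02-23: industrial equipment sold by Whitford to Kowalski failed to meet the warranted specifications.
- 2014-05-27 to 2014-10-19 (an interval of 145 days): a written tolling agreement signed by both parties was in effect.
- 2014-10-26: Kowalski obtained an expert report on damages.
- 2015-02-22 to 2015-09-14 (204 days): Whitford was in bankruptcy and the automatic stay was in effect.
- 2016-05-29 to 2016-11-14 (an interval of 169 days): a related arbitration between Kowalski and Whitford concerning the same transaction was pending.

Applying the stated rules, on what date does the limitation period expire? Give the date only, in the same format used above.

The limitation period began to run on 2014-02-23.
1 year from 2014-02-23 is 2015-02-23.
The period was tolled for 145 days by the written tolling agreement (2014-05-27 to 2014-10-19), pushing the deadline to 2015-07-18.
Because the automatic bankruptcy stay ran from 2015-02-22 to 2015-09-14, the deadline is extended by 204 days to 2016-02-07.
The pending related arbitration from 2016-05-29 to 2016-11-14 began after the period had already run on 2016-02-07, so it has no tolling effect.
Nothing else in the chronology tolls or restarts the period.

2016-02-07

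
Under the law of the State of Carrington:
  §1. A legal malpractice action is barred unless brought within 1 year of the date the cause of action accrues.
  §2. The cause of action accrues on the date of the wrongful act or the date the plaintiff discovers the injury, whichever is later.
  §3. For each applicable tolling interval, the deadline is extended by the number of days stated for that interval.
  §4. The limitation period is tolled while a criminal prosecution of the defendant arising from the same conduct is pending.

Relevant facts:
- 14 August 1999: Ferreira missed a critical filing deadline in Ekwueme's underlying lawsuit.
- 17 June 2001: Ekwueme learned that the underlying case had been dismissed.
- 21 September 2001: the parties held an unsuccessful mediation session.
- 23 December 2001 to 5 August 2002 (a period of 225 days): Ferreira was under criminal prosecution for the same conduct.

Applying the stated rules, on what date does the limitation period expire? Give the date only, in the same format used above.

28 January 2003

The claim accrued on 17 June 2001 — the later of the 14 August 1999 act and the 17 June 2001 discovery.
1 year from 17 June 2001 is 17 June 2002.
Because the pending criminal prosecution ran from 23 December 2001 to 5 August 2002, the deadline is extended by 225 days to 28 January 2003.
The other events in the timeline have no effect on the limitation period under the stated rules.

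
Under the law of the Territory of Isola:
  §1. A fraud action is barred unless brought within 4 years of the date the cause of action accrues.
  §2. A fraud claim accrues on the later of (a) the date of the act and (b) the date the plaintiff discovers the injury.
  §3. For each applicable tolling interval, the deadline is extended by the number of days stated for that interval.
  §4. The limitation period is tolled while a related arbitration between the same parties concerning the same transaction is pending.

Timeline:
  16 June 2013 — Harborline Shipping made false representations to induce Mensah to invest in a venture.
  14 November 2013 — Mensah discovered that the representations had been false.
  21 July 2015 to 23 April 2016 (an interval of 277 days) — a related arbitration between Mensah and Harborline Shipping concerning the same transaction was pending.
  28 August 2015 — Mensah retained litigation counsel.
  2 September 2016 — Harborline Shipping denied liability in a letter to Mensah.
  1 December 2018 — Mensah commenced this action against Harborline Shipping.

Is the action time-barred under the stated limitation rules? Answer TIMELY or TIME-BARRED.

Taking the later of the act (16 June 2013) and discovery (14 November 2013), the claim accrued on 14 November 2013.
Adding the 4 years base period to 14 November 2013 gives a deadline of 14 November 2017, before any tolling.
The pending related arbitration from 21 July 2015 to 23 April 2016 tolled the period for 277 days, extending the deadline to 18 August 2018.
Nothing else in the chronology tolls or restarts the period.
The 1 December 2018 filing falls after the 18 August 2018 deadline; the claim is time-barred.

TIME-BARRED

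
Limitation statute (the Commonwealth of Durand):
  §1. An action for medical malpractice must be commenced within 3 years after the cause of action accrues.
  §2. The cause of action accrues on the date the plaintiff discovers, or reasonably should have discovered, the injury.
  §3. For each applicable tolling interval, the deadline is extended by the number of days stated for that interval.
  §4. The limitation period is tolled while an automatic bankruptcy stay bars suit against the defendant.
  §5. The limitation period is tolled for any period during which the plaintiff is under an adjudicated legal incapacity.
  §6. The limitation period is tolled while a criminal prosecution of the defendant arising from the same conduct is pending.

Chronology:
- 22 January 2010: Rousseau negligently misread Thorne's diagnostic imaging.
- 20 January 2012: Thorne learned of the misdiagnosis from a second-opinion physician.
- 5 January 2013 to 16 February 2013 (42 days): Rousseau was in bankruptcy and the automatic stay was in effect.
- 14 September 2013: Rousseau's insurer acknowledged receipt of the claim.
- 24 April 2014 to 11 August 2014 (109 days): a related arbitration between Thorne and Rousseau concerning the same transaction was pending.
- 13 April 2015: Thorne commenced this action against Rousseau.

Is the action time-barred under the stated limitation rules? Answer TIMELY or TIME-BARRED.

The claim did not accrue until Thorne discovered the injury on 20 January 2012; the 22 January 2010 act date does not start the clock under the stated rule.
The untolled deadline — 3 years after 20 January 2012 — is 20 January 2015.
Because the automatic bankruptcy stay ran from 5 January 2013 to 16 February 2013, the deadline is extended by 42 days to 3 March 2015.
No stated provision tolls the period for a pending arbitration, so the interval from 24 April 2014 to 11 August 2014 has no effect on the deadline.
The other events in the timeline have no effect on the limitation period under the stated rules.
Thorne filed on 13 April 2015, after the 3 March 2015 deadline, so the action is time-barred.

TIME-BARRED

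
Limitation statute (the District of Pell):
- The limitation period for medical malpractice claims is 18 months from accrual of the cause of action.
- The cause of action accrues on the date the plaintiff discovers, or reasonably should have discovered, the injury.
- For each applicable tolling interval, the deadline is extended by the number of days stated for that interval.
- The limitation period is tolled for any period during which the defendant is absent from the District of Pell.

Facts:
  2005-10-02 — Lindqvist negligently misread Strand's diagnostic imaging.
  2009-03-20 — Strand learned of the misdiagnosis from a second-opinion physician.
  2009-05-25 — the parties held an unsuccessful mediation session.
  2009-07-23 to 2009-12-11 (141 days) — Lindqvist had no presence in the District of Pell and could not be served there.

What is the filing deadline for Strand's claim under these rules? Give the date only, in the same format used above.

Under the discovery rule, the claim accrued on 2009-03-20, when Strand discovered the injury — not on the 2005-10-02 date of the underlying act.
The untolled deadline — 18 months after 2009-03-20 — is 2010-09-20.
The defendant's absence from the jurisdiction from 2009-07-23 to 2009-12-11 tolled the period for 141 days, extending the deadline to 2011-02-08.
Nothing else in the chronology tolls or restarts the period.

2011-02-08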